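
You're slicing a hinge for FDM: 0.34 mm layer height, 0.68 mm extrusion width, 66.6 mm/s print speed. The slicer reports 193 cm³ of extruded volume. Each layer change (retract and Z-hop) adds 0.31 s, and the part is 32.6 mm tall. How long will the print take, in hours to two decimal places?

Line area = 0.34 × 0.68, so 0.2312 mm².
Path length: 193000 mm³ / 0.2312 mm² → 834775.1 mm.
Time extruding: 834775.1 / 66.6 → 12534.2 s.
Layer count = ceil(32.6 / 0.34) = 96.
Non-print overhead: 96 × 0.31 → 29.76 s.
Total = 12534.2 + 29.76 = 12563.96 s = 3.49 hours.

3.49 hours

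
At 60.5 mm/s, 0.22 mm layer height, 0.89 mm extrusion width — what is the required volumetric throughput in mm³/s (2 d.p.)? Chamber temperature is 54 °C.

A = 0.22 × 0.89 = 0.1958 mm².
Volumetric flow = 60.5 × 0.1958 = 11.85 mm³/s.

11.85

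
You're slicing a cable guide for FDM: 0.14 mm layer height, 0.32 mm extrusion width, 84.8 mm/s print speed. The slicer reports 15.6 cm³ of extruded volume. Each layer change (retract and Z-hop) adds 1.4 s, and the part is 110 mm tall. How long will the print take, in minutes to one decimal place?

86.8 minutes

Bead cross-section = 0.14 × 0.32, so 0.0448 mm².
Total extruded path = 15600/0.0448 = 348214.3 mm.
Extrusion time = 348214.3 / 84.8 = 4106.3 s.
Number of layers: 110 / 0.14 → 786 (rounded up).
Non-print overhead: 786 × 1.4 → 1100.4 s.
Total = 4106.3 + 1100.4 = 5206.7 s = 86.8 minutes.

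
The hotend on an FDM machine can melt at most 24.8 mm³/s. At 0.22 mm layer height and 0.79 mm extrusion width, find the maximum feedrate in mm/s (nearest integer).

143 mm/s

A = 0.22 × 0.79 = 0.1738 mm².
v_max = Q/A = 24.8/0.1738 = 142.69 mm/s → 143 mm/s.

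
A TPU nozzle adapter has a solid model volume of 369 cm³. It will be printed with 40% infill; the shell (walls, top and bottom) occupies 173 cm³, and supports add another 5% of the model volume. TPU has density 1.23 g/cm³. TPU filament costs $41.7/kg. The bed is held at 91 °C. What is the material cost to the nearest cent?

$13.84

Volume inside the shell = 369 − 173 = 196 cm³.
Deposited infill = 0.40 × 196, so 78.4 cm³.
Support = 0.05 × 369, so 18.45 cm³.
Total extruded = 173 + 78.4 + 18.45, so 269.85 cm³.
Mass = 269.85 × 1.23, so 331.9155 g.
Cost = 331.9155 g / 1000 × $41.7/kg = $13.84.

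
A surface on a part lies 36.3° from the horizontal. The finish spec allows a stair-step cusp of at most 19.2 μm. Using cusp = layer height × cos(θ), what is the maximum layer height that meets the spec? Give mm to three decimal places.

0.024 mm

cos(36.3°) = 0.8059; t_max = 0.0192/0.8059 = 0.024 mm.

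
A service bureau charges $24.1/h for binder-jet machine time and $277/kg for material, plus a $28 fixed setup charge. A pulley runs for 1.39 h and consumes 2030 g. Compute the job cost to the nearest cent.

$623.81

Machine cost: 24.1 × 1.39 → $33.499.
Feedstock cost: 277 × 2030/1000 → $562.31.
Adding setup: 33.499 + 562.31 + 28 → 623.809 ≈ $623.81.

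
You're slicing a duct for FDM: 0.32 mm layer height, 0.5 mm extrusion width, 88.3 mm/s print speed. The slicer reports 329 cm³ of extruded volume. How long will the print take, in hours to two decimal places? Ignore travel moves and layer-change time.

6.47 hours

Line area: 0.32 × 0.5 → 0.16 mm².
Toolpath length = 329 cm³ / 0.16 mm² = 329000 / 0.16 = 2056250 mm.
Print-move time = 2056250 / 88.3 = 23287.1 s.
Converting: 23287.1 s = 6.47 hours.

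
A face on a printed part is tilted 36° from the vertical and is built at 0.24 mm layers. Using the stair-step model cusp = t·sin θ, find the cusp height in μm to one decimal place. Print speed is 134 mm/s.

141.1 μm

h_c = t·sin θ = 0.24 × 0.5878 = 0.141072 mm (141.1 μm).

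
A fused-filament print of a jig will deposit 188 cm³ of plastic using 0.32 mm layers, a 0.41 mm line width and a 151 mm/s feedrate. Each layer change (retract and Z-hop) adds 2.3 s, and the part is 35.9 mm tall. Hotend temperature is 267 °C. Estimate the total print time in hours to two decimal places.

2.71 hours

Bead cross-section: 0.32 × 0.41 → 0.1312 mm².
Path length: 188000 mm³ / 0.1312 mm² → 1432926.8 mm.
Print-move time = 1432926.8 / 151, so 9489.6 s.
Layers = ⌈35.9/0.32⌉ = 113.
Z-hop total: 113 × 2.3 → 259.9 s.
Total = 9489.6 + 259.9 = 9749.5 s = 2.71 hours.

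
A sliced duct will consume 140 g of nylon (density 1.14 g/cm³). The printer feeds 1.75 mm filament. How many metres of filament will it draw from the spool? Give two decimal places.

Extruded volume: 140/1.14 = 122.807 cm³ (122807 mm³).
Cross-section of 1.75 mm filament: π·(1.75/2)² = 2.4053 mm².
Length = 122807 / 2.4053 = 51056.83 mm = 51.06 m.

51.06 m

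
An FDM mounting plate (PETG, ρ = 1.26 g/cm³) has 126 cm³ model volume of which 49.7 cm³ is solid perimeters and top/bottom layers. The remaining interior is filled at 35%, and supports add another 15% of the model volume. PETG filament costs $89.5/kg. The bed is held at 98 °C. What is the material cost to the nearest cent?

Interior volume = 126 − 49.7, so 76.3 cm³.
Infill deposited = 0.35 × 76.3 = 26.705 cm³.
Support = 0.15 × 126, so 18.9 cm³.
Deposited volume = 49.7 + 26.705 + 18.9 = 95.305 cm³.
Mass = 95.305 × 1.26, so 120.0843 g.
Cost = 120.0843 g / 1000 × $89.5/kg = $10.75.

$10.75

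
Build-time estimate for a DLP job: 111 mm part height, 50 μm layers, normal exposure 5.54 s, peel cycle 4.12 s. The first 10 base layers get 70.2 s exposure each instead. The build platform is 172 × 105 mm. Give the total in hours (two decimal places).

6.14 hours

Number of layers: 111 / 0.05 → 2220 (rounded up).
Bottom layers: 10 × (70.2 + 4.12) → 743.2 s.
Normal layers: 2210 × (5.54 + 4.12) → 21348.6 s.
Sum: 743.2 + 21348.6 = 22091.8 s → 6.14 hours.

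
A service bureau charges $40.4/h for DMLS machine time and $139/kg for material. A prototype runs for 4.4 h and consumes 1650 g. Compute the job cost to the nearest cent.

Machine cost = 40.4 × 4.4, so $177.76.
Feedstock cost = 139 × 1650/1000, so $229.35.
Total = 177.76 + 229.35 = $407.11.

$407.11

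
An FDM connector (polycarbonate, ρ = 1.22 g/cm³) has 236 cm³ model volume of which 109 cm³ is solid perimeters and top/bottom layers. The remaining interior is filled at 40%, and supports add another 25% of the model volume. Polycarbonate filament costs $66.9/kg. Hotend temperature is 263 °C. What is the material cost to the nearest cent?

Interior volume: 236 − 109 → 127 cm³.
Infill volume = 0.40 × 127, so 50.8 cm³.
Support = 0.25 × 236 = 59 cm³.
Deposited volume: 109 + 50.8 + 59 → 218.8 cm³.
Mass = 218.8 × 1.22 = 266.936 g.
At $66.9/kg: 266.936/1000 × 66.9 = $17.86.

$17.86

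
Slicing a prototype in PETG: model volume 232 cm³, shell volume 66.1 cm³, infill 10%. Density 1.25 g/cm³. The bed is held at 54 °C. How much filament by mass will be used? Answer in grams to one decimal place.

Interior volume = 232 − 66.1, so 165.9 cm³.
Deposited infill: 0.10 × 165.9 → 16.59 cm³.
Total extruded = 66.1 + 16.59 = 82.69 cm³.
Mass = 82.69 × 1.25, so 103.3625 g.

103.4 g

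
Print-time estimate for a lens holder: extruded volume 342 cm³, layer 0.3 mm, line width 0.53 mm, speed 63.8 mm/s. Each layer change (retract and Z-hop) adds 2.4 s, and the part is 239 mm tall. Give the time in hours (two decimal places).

9.90 hours

Bead cross-section: 0.3 × 0.53 → 0.159 mm².
Total extruded path = 342000/0.159 = 2150943.4 mm.
Time extruding: 2150943.4 / 63.8 → 33713.8 s.
Layers = ⌈239/0.3⌉ = 797.
Z-hop total = 797 × 2.4, so 1912.8 s.
Altogether 33713.8 + 1912.8 = 35626.6 s, i.e. 9.90 hours.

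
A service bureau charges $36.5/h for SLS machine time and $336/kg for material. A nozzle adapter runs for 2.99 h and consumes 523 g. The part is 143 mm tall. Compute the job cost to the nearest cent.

$284.86

Machine cost: 36.5 × 2.99 → $109.135.
Feedstock cost: 336 × 523/1000 → $175.728.
Job cost: 109.135 + 175.728 = 284.863 ≈ $284.86.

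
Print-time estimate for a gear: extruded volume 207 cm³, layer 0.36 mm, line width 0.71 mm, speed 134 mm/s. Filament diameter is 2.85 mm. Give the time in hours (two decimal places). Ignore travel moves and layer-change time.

1.68 hours

Bead cross-section: 0.36 × 0.71 → 0.2556 mm².
Toolpath length = 207 cm³ / 0.2556 mm² = 207000 / 0.2556 = 809859.2 mm.
Print-move time: 809859.2 / 134 → 6043.7 s.
6043.7 s = 1.68 hours.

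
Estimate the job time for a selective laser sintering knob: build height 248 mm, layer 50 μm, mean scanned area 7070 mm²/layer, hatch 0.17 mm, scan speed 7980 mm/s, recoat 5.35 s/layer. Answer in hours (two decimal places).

14.55 hours

Number of layers: 248 / 0.05 → 4960 (rounded up).
Hatch length per layer = 7070 / 0.17 = 41588.2 mm.
Laser time per layer = 41588.2 / 7980 = 5.2116 s.
Time per layer = 5.2116 + 5.35 = 10.5616 s.
Build time = 4960 × 10.5616 = 52385.536 s = 14.55 hours.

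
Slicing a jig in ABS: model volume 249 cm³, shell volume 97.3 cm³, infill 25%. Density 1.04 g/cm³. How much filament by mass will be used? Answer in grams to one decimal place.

140.6 g

Interior volume = 249 − 97.3 = 151.7 cm³.
Infill volume: 0.25 × 151.7 → 37.925 cm³.
Total extruded: 97.3 + 37.925 → 135.225 cm³.
Mass: 135.225 × 1.04 → 140.634 g.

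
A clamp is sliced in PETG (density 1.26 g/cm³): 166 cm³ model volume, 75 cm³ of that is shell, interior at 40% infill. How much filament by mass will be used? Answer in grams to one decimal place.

140.4 g

Volume inside the shell = 166 − 75 = 91 cm³.
Infill volume = 0.40 × 91, so 36.4 cm³.
Total printed volume: 75 + 36.4 → 111.4 cm³.
Mass = 111.4 × 1.26 = 140.364 g.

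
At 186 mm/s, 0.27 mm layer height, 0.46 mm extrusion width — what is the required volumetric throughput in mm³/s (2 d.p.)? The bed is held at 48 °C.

Bead cross-section = 0.27 × 0.46, so 0.1242 mm².
Q = v·A = 186 × 0.1242 = 23.10 mm³/s.

23.10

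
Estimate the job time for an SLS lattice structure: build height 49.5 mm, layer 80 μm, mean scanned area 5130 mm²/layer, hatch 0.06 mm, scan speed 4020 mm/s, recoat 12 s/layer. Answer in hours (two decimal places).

5.72 hours

Layers = ⌈49.5/0.08⌉ = 619.
Scan path per layer = 5130 / 0.06, so 85500 mm.
Per-layer scan time: 85500 / 4020 → 21.2687 s.
Time per layer = 21.2687 + 12, so 33.2687 s.
619 layers × 33.2687 s/layer = 20593.3253 s, i.e. 5.72 hours.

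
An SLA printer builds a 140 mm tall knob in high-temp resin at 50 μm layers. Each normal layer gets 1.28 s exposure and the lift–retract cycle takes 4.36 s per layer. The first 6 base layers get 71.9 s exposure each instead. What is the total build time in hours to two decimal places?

4.50 hours

Layers = ⌈140/0.05⌉ = 2800.
Bottom layers: 6 × (71.9 + 4.36) → 457.56 s.
Regular layers = 2794 × (1.28 + 4.36), so 15758.16 s.
Sum: 457.56 + 15758.16 = 16215.72 s → 4.50 hours.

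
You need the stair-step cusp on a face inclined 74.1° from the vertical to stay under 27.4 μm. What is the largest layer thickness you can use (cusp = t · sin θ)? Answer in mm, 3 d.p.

sin(74.1°) = 0.9617; t_max = 0.0274/0.9617 = 0.028 mm.

0.028 mm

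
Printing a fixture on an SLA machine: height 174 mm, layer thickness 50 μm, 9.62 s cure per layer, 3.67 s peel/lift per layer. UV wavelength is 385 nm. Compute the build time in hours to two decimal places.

12.85 hours

Number of layers: 174 / 0.05 → 3480 (rounded up).
Per-layer time = 9.62 + 3.67, so 13.29 s.
Total = 3480 × 13.29 = 46249.2 s = 12.85 hours.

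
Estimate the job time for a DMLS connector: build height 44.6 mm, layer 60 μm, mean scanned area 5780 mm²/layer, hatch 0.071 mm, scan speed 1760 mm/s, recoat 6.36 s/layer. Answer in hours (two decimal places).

10.87 hours

Layer count = ceil(44.6 / 0.06) = 744.
Scan path per layer = 5780 / 0.071, so 81408.5 mm.
Laser time per layer = 81408.5 / 1760 = 46.2548 s.
Layer cycle: 46.2548 + 6.36 → 52.6148 s.
Build time = 744 × 52.6148 = 39145.4112 s = 10.87 hours.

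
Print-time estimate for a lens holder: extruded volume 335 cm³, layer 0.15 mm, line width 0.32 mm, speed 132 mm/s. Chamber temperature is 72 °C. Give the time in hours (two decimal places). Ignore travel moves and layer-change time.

14.69 hours

Bead cross-section: 0.15 × 0.32 → 0.048 mm².
Toolpath length = 335 cm³ / 0.048 mm² = 335000 / 0.048 = 6979166.7 mm.
Time extruding = 6979166.7 / 132, so 52872.5 s.
Converting: 52872.5 s = 14.69 hours.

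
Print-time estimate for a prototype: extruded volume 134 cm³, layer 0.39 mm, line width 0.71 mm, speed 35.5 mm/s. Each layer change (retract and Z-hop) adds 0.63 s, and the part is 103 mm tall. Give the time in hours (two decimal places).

Extrusion cross-section = 0.39 × 0.71 = 0.2769 mm².
Total extruded path = 134000/0.2769 = 483929.2 mm.
Time extruding = 483929.2 / 35.5 = 13631.8 s.
Number of layers: 103 / 0.39 → 265 (rounded up).
Layer-change overhead = 265 × 0.63 = 166.95 s.
Altogether 13631.8 + 166.95 = 13798.75 s, i.e. 3.83 hours.

3.83 hours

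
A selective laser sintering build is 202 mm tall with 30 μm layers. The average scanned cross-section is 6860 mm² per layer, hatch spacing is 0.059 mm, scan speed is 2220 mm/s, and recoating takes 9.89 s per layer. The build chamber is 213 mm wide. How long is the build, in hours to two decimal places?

116.47 hours

Layers = ⌈202/0.03⌉ = 6734.
Hatch length per layer: 6860 / 0.059 → 116271.2 mm.
Per-layer scan time = 116271.2 / 2220 = 52.3744 s.
Layer cycle = 52.3744 + 9.89 = 62.2644 s.
Build time = 6734 × 62.2644 = 419288.4696 s = 116.47 hours.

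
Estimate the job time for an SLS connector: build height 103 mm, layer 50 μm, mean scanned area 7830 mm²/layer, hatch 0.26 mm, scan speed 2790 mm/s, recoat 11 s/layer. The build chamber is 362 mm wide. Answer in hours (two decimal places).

Layer count = ceil(103 / 0.05) = 2060.
Scan path per layer = 7830 / 0.26 = 30115.4 mm.
Per-layer scan time = 30115.4 / 2790 = 10.7941 s.
Time per layer: 10.7941 + 11 → 21.7941 s.
Build time = 2060 × 21.7941 = 44895.846 s = 12.47 hours.

12.47 hours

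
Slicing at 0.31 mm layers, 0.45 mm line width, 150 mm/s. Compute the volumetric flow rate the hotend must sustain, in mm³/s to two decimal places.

Extrusion cross-section = 0.31 × 0.45, so 0.1395 mm².
Volumetric flow = 150 × 0.1395 = 20.93 mm³/s.

20.93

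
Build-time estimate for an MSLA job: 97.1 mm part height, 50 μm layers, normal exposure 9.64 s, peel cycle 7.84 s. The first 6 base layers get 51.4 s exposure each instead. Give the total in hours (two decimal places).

Layer count = ceil(97.1 / 0.05) = 1942.
Burn-in layers = 6 × (51.4 + 7.84), so 355.44 s.
Remaining layers: 1936 × (9.64 + 7.84) → 33841.28 s.
Total = 355.44 + 33841.28 = 34196.72 s = 9.50 hours.

9.50 hours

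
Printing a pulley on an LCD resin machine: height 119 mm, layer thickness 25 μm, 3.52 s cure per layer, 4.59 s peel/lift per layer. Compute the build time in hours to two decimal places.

Layer count = ceil(119 / 0.025) = 4760.
Cycle time: 3.52 + 4.59 → 8.11 s.
Build time: 4760 × 8.11 s = 38603.6 s, i.e. 10.72 hours.

10.72 hours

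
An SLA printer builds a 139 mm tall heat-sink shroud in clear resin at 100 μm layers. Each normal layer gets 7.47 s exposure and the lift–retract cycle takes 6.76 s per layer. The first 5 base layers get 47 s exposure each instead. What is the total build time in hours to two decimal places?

Layers = ⌈139/0.1⌉ = 1390.
Bottom layers = 5 × (47 + 6.76), so 268.8 s.
Regular layers = 1385 × (7.47 + 6.76) = 19708.55 s.
Sum: 268.8 + 19708.55 = 19977.35 s → 5.55 hours.

5.55 hours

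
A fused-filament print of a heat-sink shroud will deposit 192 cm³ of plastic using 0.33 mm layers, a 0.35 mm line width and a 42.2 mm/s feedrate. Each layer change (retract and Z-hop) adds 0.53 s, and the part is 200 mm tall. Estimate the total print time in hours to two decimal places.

Bead cross-section: 0.33 × 0.35 → 0.1155 mm².
Toolpath length = 192 cm³ / 0.1155 mm² = 192000 / 0.1155 = 1662337.7 mm.
Extrusion time = 1662337.7 / 42.2, so 39391.9 s.
Layers = ⌈200/0.33⌉ = 607.
Layer-change overhead = 607 × 0.53 = 321.71 s.
Total = 39391.9 + 321.71 = 39713.61 s = 11.03 hours.

11.03 hours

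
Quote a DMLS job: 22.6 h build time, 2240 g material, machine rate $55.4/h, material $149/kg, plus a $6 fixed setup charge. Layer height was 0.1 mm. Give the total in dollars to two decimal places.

Machine-time cost = 55.4 × 22.6, so $1252.04.
Material cost: 149 × 2240/1000 → $333.76.
Adding setup: 1252.04 + 333.76 + 6 → $1591.80.

$1591.80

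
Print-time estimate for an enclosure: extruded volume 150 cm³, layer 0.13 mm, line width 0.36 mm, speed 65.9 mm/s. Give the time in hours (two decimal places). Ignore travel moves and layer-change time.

13.51 hours

Line area = 0.13 × 0.36 = 0.0468 mm².
Path length: 150000 mm³ / 0.0468 mm² → 3205128.2 mm.
Print-move time: 3205128.2 / 65.9 → 48636.2 s.
In the requested units: 48636.2 s = 13.51 hours.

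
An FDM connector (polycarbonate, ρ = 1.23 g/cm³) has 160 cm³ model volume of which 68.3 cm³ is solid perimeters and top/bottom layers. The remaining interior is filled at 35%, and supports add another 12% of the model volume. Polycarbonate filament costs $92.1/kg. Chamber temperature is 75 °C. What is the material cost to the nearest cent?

$13.55

Volume inside the shell = 160 − 68.3, so 91.7 cm³.
Infill volume = 0.35 × 91.7, so 32.095 cm³.
Support = 0.12 × 160, so 19.2 cm³.
Total printed volume = 68.3 + 32.095 + 19.2, so 119.595 cm³.
Mass = 119.595 × 1.23, so 147.10185 g.
At $92.1/kg: 147.10185/1000 × 92.1 = $13.55.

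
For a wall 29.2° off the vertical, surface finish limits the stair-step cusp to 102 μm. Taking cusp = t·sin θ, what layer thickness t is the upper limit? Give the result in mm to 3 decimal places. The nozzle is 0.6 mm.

sin(29.2°) = 0.4879; t_max = 0.102/0.4879 = 0.209 mm.

0.209 mm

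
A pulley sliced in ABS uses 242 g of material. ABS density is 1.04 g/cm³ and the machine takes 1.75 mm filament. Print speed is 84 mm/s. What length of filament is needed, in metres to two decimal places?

96.74 m

Volume = 242 g / 1.04 g·cm⁻³ = 232.6923 cm³ = 232692.3 mm³.
Cross-section of 1.75 mm filament: π·(1.75/2)² = 2.4053 mm².
Length = 232692.3 / 2.4053 = 96741.49 mm = 96.74 m.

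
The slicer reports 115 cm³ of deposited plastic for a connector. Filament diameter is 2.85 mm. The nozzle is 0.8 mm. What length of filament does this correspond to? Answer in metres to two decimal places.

Cross-section of 2.85 mm filament: π·(2.85/2)² = 6.3794 mm².
Length = 115 cm³ / 6.3794 mm² = 115000 / 6.3794 = 18026.77 mm = 18.03 m.

18.03 m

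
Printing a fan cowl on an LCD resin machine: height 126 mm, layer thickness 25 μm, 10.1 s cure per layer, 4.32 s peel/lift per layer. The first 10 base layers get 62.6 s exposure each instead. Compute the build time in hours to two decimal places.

Number of layers: 126 / 0.025 → 5040 (rounded up).
Base layers: 10 × (62.6 + 4.32) → 669.2 s.
Regular layers = 5030 × (10.1 + 4.32) = 72532.6 s.
Total = 669.2 + 72532.6 = 73201.8 s = 20.33 hours.

20.33 hours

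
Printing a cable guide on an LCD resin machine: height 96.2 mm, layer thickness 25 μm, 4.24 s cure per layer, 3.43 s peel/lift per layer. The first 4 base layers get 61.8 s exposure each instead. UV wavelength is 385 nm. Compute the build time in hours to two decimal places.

Layers = ⌈96.2/0.025⌉ = 3848.
Bottom layers = 4 × (61.8 + 3.43), so 260.92 s.
Remaining layers = 3844 × (4.24 + 3.43) = 29483.48 s.
Sum: 260.92 + 29483.48 = 29744.4 s → 8.26 hours.

8.26 hours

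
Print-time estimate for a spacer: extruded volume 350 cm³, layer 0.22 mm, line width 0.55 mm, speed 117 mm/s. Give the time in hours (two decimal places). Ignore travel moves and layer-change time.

Bead cross-section = 0.22 × 0.55, so 0.121 mm².
Toolpath length = 350 cm³ / 0.121 mm² = 350000 / 0.121 = 2892562 mm.
Extrusion time = 2892562 / 117 = 24722.8 s.
Converting: 24722.8 s = 6.87 hours.

6.87 hours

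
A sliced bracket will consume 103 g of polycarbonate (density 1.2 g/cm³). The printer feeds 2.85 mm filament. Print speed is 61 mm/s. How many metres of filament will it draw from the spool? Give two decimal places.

13.45 m

Extruded volume: 103/1.2 = 85.8333 cm³ (85833.3 mm³).
Filament cross-section = π × (2.85/2)² = 6.3794 mm².
Length = 85833.3 / 6.3794 = 13454.76 mm = 13.45 m.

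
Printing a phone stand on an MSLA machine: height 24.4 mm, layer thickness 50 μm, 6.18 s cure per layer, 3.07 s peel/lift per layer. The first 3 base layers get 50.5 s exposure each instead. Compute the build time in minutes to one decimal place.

77.4 minutes

Number of layers: 24.4 / 0.05 → 488 (rounded up).
Base layers = 3 × (50.5 + 3.07), so 160.71 s.
Normal layers: 485 × (6.18 + 3.07) → 4486.25 s.
Sum: 160.71 + 4486.25 = 4646.96 s → 77.4 minutes.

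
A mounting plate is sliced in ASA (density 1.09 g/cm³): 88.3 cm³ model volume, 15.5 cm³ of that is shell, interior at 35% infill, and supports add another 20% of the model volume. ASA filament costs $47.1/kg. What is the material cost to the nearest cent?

$3.01

Volume inside the shell = 88.3 − 15.5, so 72.8 cm³.
Infill volume: 0.35 × 72.8 → 25.48 cm³.
Support = 0.20 × 88.3 = 17.66 cm³.
Deposited volume: 15.5 + 25.48 + 17.66 → 58.64 cm³.
Mass: 58.64 × 1.09 → 63.9176 g.
At $47.1/kg: 63.9176/1000 × 47.1 = $3.01.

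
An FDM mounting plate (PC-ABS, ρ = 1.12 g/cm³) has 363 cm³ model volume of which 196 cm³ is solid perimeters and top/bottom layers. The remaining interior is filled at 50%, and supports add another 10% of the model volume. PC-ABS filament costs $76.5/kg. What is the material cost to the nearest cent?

Volume inside the shell = 363 − 196 = 167 cm³.
Deposited infill = 0.50 × 167 = 83.5 cm³.
Support = 0.10 × 363 = 36.3 cm³.
Total printed volume = 196 + 83.5 + 36.3 = 315.8 cm³.
Mass: 315.8 × 1.12 → 353.696 g.
At $76.5/kg: 353.696/1000 × 76.5 = $27.06.

$27.06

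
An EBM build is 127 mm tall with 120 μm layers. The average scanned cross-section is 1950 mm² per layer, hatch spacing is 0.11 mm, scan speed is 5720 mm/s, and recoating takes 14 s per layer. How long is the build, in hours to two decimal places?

5.03 hours

Layers = ⌈127/0.12⌉ = 1059.
Per-layer scan distance = 1950 / 0.11, so 17727.3 mm.
Scan time per layer = 17727.3 / 5720, so 3.0992 s.
Per-layer time = 3.0992 + 14 = 17.0992 s.
Total: 1059 × 17.0992 s = 18108.0528 s → 5.03 hours.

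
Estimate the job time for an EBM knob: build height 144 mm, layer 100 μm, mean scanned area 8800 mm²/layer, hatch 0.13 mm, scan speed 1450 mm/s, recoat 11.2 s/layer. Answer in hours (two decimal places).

Number of layers: 144 / 0.1 → 1440 (rounded up).
Hatch length per layer: 8800 / 0.13 → 67692.3 mm.
Scan time per layer = 67692.3 / 1450 = 46.6843 s.
Layer cycle = 46.6843 + 11.2 = 57.8843 s.
Total: 1440 × 57.8843 s = 83353.392 s → 23.15 hours.

23.15 hours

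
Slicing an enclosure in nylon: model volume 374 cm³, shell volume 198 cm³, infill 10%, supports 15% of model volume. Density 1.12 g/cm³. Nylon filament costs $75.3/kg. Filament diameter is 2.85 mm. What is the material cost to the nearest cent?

$22.91

Interior volume = 374 − 198, so 176 cm³.
Infill volume: 0.10 × 176 → 17.6 cm³.
Support: 0.15 × 374 → 56.1 cm³.
Deposited volume = 198 + 17.6 + 56.1, so 271.7 cm³.
Mass: 271.7 × 1.12 → 304.304 g.
Cost = 304.304 g / 1000 × $75.3/kg = $22.91.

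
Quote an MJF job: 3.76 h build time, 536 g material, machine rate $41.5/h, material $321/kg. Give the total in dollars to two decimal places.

Machine cost = 41.5 × 3.76 = $156.04.
Material cost = 321 × 536/1000 = $172.056.
Total = 156.04 + 172.056 = 328.096 ≈ $328.10.

$328.10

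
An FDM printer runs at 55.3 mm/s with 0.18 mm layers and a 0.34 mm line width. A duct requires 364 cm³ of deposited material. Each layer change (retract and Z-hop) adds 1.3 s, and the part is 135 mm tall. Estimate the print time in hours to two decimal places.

30.15 hours

Line area = 0.18 × 0.34, so 0.0612 mm².
Path length: 364000 mm³ / 0.0612 mm² → 5947712.4 mm.
Print-move time = 5947712.4 / 55.3 = 107553.6 s.
Layer count = ceil(135 / 0.18) = 750.
Z-hop total = 750 × 1.3, so 975 s.
Total = 107553.6 + 975 = 108528.6 s = 30.15 hours.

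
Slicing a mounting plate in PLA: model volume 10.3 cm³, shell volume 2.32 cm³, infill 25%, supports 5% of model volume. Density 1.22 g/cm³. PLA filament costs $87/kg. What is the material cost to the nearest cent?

$0.51

Interior volume = 10.3 − 2.32 = 7.98 cm³.
Infill deposited = 0.25 × 7.98 = 1.995 cm³.
Support = 0.05 × 10.3 = 0.515 cm³.
Total printed volume = 2.32 + 1.995 + 0.515, so 4.83 cm³.
Mass: 4.83 × 1.22 → 5.8926 g.
Cost = 5.8926 g / 1000 × $87/kg = $0.51.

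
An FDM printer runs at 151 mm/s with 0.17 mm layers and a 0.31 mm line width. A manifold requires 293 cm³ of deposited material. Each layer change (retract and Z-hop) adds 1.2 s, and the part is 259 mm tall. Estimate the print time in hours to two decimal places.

10.74 hours

Extrusion cross-section = 0.17 × 0.31 = 0.0527 mm².
Toolpath length = 293 cm³ / 0.0527 mm² = 293000 / 0.0527 = 5559772.3 mm.
Print-move time = 5559772.3 / 151 = 36819.7 s.
Layers = ⌈259/0.17⌉ = 1524.
Non-print overhead = 1524 × 1.2, so 1828.8 s.
Altogether 36819.7 + 1828.8 = 38648.5 s, i.e. 10.74 hours.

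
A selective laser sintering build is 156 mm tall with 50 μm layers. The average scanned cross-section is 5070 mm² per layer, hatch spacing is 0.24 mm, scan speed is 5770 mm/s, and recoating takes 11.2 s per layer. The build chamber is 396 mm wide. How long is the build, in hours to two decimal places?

12.88 hours

Number of layers: 156 / 0.05 → 3120 (rounded up).
Per-layer scan distance: 5070 / 0.24 → 21125 mm.
Laser time per layer = 21125 / 5770 = 3.6612 s.
Per-layer time = 3.6612 + 11.2, so 14.8612 s.
3120 layers × 14.8612 s/layer = 46366.944 s, i.e. 12.88 hours.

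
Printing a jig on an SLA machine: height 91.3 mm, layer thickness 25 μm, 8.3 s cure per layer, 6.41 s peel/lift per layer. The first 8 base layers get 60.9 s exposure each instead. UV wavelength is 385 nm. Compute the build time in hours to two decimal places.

15.04 hours

Number of layers: 91.3 / 0.025 → 3652 (rounded up).
Bottom layers = 8 × (60.9 + 6.41) = 538.48 s.
Regular layers: 3644 × (8.3 + 6.41) → 53603.24 s.
Sum: 538.48 + 53603.24 = 54141.72 s → 15.04 hours.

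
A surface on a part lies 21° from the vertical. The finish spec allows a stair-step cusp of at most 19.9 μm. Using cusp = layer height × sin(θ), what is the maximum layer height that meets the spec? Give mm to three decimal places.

0.056 mm

t = h_c / sin θ = 0.0199 / 0.3584 = 0.056 mm.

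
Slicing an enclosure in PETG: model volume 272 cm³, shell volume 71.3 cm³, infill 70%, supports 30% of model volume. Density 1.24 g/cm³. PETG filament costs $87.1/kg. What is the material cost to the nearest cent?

Volume inside the shell = 272 − 71.3, so 200.7 cm³.
Deposited infill: 0.70 × 200.7 → 140.49 cm³.
Support = 0.30 × 272 = 81.6 cm³.
Deposited volume = 71.3 + 140.49 + 81.6 = 293.39 cm³.
Mass = 293.39 × 1.24 = 363.8036 g.
At $87.1/kg: 363.8036/1000 × 87.1 = $31.69.

$31.69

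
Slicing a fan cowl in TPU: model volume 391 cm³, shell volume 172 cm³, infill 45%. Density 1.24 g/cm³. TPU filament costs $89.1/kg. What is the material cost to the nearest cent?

Volume inside the shell = 391 − 172 = 219 cm³.
Infill volume: 0.45 × 219 → 98.55 cm³.
Total printed volume: 172 + 98.55 → 270.55 cm³.
Mass = 270.55 × 1.24, so 335.482 g.
At $89.1/kg: 335.482/1000 × 89.1 = $29.89.

$29.89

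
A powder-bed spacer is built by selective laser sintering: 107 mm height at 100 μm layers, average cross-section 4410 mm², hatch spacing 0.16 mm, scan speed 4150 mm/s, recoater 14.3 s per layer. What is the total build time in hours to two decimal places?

6.22 hours

Layers = ⌈107/0.1⌉ = 1070.
Hatch length per layer = 4410 / 0.16 = 27562.5 mm.
Laser time per layer = 27562.5 / 4150, so 6.6416 s.
Per-layer time = 6.6416 + 14.3, so 20.9416 s.
1070 layers × 20.9416 s/layer = 22407.512 s, i.e. 6.22 hours.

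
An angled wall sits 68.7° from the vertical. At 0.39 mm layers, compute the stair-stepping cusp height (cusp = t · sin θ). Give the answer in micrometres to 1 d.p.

h_c = t·sin θ = 0.39 × 0.9317 = 0.363363 mm (363.4 μm).

363.4 μm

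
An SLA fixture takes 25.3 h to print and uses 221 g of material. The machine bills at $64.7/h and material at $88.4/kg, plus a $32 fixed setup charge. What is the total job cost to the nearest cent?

Time charge: 64.7 × 25.3 → $1636.91.
Material charge: 88.4 × 221/1000 → $19.5364.
Total = 1636.91 + 19.5364 + 32 = 1688.4464 ≈ $1688.45.

$1688.45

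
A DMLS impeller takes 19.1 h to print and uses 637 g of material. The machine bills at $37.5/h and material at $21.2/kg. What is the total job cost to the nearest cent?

Machine cost: 37.5 × 19.1 → $716.25.
Material charge = 21.2 × 637/1000 = $13.5044.
Job cost: 716.25 + 13.5044 = 729.7544 ≈ $729.75.

$729.75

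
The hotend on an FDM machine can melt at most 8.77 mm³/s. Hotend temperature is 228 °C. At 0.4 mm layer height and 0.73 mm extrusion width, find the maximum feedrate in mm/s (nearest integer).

30 mm/s

Bead cross-section = 0.4 × 0.73, so 0.292 mm².
Max speed = 8.77 / 0.292 = 30.03 ≈ 30 mm/s.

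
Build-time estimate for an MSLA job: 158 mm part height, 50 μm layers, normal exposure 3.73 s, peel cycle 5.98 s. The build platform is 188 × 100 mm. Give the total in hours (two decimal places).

8.52 hours

Layer count = ceil(158 / 0.05) = 3160.
Per-layer time: 3.73 + 5.98 → 9.71 s.
Total = 3160 × 9.71 = 30683.6 s = 8.52 hours.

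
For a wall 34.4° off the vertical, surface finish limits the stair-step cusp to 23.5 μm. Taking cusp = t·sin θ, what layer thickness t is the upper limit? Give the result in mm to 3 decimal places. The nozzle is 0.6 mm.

Layer height = cusp / sin(34.4°) = 0.0235 / 0.5650 = 0.042 mm.

0.042 mm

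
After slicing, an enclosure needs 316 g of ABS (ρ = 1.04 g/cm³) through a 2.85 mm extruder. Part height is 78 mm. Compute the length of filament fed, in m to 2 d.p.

Extruded volume: 316/1.04 = 303.8462 cm³ (303846.2 mm³).
A = π r² = π × 1.425² = 6.3794 mm².
L = V/A = 303846.2/6.3794 = 47629.28 mm → 47.63 m.

47.63 m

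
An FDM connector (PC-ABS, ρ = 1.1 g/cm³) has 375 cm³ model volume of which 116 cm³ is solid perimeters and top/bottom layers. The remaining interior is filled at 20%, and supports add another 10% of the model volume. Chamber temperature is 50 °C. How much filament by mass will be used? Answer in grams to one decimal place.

225.8 g

Volume inside the shell = 375 − 116 = 259 cm³.
Infill deposited = 0.20 × 259, so 51.8 cm³.
Support = 0.10 × 375 = 37.5 cm³.
Deposited volume = 116 + 51.8 + 37.5 = 205.3 cm³.
Mass: 205.3 × 1.1 → 225.83 g.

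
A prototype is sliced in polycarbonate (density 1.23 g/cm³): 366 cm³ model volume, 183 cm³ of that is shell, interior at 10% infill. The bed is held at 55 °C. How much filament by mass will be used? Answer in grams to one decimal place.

Volume inside the shell = 366 − 183, so 183 cm³.
Deposited infill: 0.10 × 183 → 18.3 cm³.
Deposited volume = 183 + 18.3 = 201.3 cm³.
Mass = 201.3 × 1.23 = 247.599 g.

247.6 g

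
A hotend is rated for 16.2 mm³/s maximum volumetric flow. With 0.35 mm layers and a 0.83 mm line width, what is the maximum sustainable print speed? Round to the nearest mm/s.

56 mm/s

Bead cross-section = 0.35 × 0.83, so 0.2905 mm².
v_max = Q/A = 16.2/0.2905 = 55.77 mm/s → 56 mm/s.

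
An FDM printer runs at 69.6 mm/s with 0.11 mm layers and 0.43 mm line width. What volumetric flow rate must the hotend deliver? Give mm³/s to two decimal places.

3.29

Extrusion cross-section = 0.11 × 0.43 = 0.0473 mm².
Volumetric flow = 69.6 × 0.0473 = 3.29 mm³/s.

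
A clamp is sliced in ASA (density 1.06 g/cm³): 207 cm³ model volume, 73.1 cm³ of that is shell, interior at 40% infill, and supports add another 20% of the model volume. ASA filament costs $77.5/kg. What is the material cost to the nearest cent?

Interior volume = 207 − 73.1 = 133.9 cm³.
Infill volume = 0.40 × 133.9, so 53.56 cm³.
Support: 0.20 × 207 → 41.4 cm³.
Total printed volume = 73.1 + 53.56 + 41.4, so 168.06 cm³.
Mass: 168.06 × 1.06 → 178.1436 g.
At $77.5/kg: 178.1436/1000 × 77.5 = $13.81.

$13.81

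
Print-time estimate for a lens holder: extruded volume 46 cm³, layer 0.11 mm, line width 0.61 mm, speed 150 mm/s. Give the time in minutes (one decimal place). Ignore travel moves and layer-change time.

Bead cross-section = 0.11 × 0.61, so 0.0671 mm².
Toolpath length = 46 cm³ / 0.0671 mm² = 46000 / 0.0671 = 685544 mm.
Time extruding = 685544 / 150, so 4570.3 s.
Converting: 4570.3 s = 76.2 minutes.

76.2 minutes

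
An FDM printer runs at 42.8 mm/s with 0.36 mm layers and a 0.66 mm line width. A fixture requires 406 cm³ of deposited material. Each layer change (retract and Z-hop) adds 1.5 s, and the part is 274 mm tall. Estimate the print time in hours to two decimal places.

Line area: 0.36 × 0.66 → 0.2376 mm².
Path length: 406000 mm³ / 0.2376 mm² → 1708754.2 mm.
Extrusion time = 1708754.2 / 42.8, so 39924.2 s.
Layers = ⌈274/0.36⌉ = 762.
Z-hop total = 762 × 1.5, so 1143 s.
Total = 39924.2 + 1143 = 41067.2 s = 11.41 hours.

11.41 hours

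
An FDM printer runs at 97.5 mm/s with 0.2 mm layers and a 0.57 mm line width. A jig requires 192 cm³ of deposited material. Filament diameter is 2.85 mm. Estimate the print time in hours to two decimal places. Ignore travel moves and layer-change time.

4.80 hours

Bead cross-section = 0.2 × 0.57 = 0.114 mm².
Toolpath length = 192 cm³ / 0.114 mm² = 192000 / 0.114 = 1684210.5 mm.
Extrusion time: 1684210.5 / 97.5 → 17274 s.
Converting: 17274 s = 4.80 hours.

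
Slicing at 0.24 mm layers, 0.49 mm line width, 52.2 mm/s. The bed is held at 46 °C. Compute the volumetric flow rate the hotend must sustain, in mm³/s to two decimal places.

6.14

Extrusion cross-section: 0.24 × 0.49 → 0.1176 mm².
Q = v·A = 52.2 × 0.1176 = 6.14 mm³/s.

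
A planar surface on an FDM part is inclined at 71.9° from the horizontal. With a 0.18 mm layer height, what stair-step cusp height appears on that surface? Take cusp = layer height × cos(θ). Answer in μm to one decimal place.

cos(71.9°) = 0.3107, so cusp = 0.18 × 0.3107 = 0.055926 mm → 55.9 μm.

55.9 μm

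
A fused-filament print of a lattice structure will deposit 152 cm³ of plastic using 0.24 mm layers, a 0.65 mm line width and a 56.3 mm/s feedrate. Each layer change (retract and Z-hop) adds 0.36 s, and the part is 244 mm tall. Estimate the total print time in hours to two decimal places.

Extrusion cross-section: 0.24 × 0.65 → 0.156 mm².
Path length: 152000 mm³ / 0.156 mm² → 974359 mm.
Extrusion time = 974359 / 56.3 = 17306.6 s.
Layers = ⌈244/0.24⌉ = 1017.
Layer-change overhead = 1017 × 0.36 = 366.12 s.
Total = 17306.6 + 366.12 = 17672.72 s = 4.91 hours.

4.91 hours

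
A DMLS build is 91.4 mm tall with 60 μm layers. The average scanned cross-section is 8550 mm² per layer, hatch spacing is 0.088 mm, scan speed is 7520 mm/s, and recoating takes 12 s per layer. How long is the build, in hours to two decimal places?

Number of layers: 91.4 / 0.06 → 1524 (rounded up).
Per-layer scan distance: 8550 / 0.088 → 97159.1 mm.
Per-layer scan time: 97159.1 / 7520 → 12.9201 s.
Per-layer time = 12.9201 + 12 = 24.9201 s.
Total: 1524 × 24.9201 s = 37978.2324 s → 10.55 hours.

10.55 hours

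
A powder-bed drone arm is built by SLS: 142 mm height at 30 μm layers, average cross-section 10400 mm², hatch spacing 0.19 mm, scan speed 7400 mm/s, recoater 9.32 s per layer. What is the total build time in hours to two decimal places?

Layers = ⌈142/0.03⌉ = 4734.
Hatch length per layer = 10400 / 0.19 = 54736.8 mm.
Scan time per layer: 54736.8 / 7400 → 7.3969 s.
Time per layer: 7.3969 + 9.32 → 16.7169 s.
Build time = 4734 × 16.7169 = 79137.8046 s = 21.98 hours.

21.98 hours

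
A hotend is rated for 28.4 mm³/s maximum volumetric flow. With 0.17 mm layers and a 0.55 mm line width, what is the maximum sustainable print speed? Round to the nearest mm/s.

A = 0.17 × 0.55 = 0.0935 mm².
Max speed = 28.4 / 0.0935 = 303.74 ≈ 304 mm/s.

304 mm/s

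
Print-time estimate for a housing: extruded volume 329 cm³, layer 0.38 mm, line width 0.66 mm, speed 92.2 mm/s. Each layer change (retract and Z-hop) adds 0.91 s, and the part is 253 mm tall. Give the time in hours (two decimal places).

Extrusion cross-section = 0.38 × 0.66, so 0.2508 mm².
Path length: 329000 mm³ / 0.2508 mm² → 1311802.2 mm.
Extrusion time = 1311802.2 / 92.2, so 14227.8 s.
Layers = ⌈253/0.38⌉ = 666.
Z-hop total = 666 × 0.91, so 606.06 s.
Altogether 14227.8 + 606.06 = 14833.86 s, i.e. 4.12 hours.

4.12 hours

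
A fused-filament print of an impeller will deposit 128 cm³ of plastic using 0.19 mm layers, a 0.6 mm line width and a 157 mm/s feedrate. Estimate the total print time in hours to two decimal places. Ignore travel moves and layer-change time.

1.99 hours

Bead cross-section = 0.19 × 0.6 = 0.114 mm².
Total extruded path = 128000/0.114 = 1122807 mm.
Print-move time: 1122807 / 157 → 7151.6 s.
In the requested units: 7151.6 s = 1.99 hours.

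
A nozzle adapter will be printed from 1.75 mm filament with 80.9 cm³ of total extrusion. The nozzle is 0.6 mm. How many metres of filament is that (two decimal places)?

Cross-section of 1.75 mm filament: π·(1.75/2)² = 2.4053 mm².
L = 80900 mm³ / 2.4053 mm² = 33634.06 mm, i.e. 33.63 m.

33.63 m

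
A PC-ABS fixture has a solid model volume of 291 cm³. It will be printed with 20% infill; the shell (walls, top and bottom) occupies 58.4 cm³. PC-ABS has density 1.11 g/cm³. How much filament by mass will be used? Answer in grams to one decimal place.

Infill region = 291 − 58.4, so 232.6 cm³.
Deposited infill = 0.20 × 232.6, so 46.52 cm³.
Total printed volume = 58.4 + 46.52 = 104.92 cm³.
Mass = 104.92 × 1.11, so 116.4612 g.

116.5 g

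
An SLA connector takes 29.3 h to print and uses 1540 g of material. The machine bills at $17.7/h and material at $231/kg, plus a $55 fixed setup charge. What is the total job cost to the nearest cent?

$929.35

Machine-time cost = 17.7 × 29.3, so $518.61.
Material cost: 231 × 1540/1000 → $355.74.
Total = 518.61 + 355.74 + 55 = $929.35.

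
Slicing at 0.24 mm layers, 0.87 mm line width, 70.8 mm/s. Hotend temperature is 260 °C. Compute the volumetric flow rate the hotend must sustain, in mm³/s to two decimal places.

14.78

Extrusion cross-section = 0.24 × 0.87 = 0.2088 mm².
Volumetric flow = 70.8 × 0.2088 = 14.78 mm³/s.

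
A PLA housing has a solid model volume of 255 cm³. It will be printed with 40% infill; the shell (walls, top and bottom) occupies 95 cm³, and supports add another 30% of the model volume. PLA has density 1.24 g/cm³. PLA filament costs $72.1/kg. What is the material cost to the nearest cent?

$21.05

Volume inside the shell: 255 − 95 → 160 cm³.
Infill volume = 0.40 × 160, so 64 cm³.
Support = 0.30 × 255 = 76.5 cm³.
Total extruded = 95 + 64 + 76.5 = 235.5 cm³.
Mass = 235.5 × 1.24 = 292.02 g.
At $72.1/kg: 292.02/1000 × 72.1 = $21.05.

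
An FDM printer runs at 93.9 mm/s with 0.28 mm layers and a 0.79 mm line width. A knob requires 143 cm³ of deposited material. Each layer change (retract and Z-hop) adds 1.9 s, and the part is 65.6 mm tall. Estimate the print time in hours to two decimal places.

Extrusion cross-section = 0.28 × 0.79, so 0.2212 mm².
Total extruded path = 143000/0.2212 = 646473.8 mm.
Extrusion time: 646473.8 / 93.9 → 6884.7 s.
Layer count = ceil(65.6 / 0.28) = 235.
Non-print overhead = 235 × 1.9 = 446.5 s.
Altogether 6884.7 + 446.5 = 7331.2 s, i.e. 2.04 hours.

2.04 hours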